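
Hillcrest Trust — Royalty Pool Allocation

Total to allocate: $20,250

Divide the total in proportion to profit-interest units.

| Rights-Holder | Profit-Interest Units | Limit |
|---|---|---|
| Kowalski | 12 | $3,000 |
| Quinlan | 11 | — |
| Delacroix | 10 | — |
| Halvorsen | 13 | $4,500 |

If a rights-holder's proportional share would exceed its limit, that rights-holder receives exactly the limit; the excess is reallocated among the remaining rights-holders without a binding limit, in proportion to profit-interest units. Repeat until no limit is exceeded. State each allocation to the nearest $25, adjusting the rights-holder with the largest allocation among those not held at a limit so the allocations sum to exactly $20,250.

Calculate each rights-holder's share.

Total profit-interest units = 46.
Proportional shares (ignoring caps): Kowalski 5,282.61; Quinlan 4,842.39; Delacroix 4,402.17; Halvorsen 5,722.83.
Cap binds for Kowalski ($3,000), Halvorsen ($4,500); remaining pool $12,750 reallocated over remaining profit-interest units 21.
Shares after redistribution: Quinlan 6,678.57 → $6,675; Delacroix 6,071.43 → $6,075.

Kowalski: $3,000 | Quinlan: $6,675 | Delacroix: $6,075 | Halvorsen: $4,500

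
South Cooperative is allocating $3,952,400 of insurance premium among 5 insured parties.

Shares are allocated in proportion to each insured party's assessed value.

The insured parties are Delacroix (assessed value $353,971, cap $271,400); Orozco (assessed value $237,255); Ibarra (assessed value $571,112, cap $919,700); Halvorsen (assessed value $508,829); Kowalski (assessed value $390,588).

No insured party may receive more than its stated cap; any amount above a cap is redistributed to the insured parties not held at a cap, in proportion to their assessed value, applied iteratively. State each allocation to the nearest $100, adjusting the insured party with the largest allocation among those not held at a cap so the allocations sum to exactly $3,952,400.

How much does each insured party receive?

Total assessed value = 2,061,755.
Unconstrained shares: Delacroix 678,565.10; Orozco 454,819.64; Ibarra 1,094,826.04; Halvorsen 975,429.06; Kowalski 748,760.16.
Held at cap: Delacroix ($271,400), Ibarra ($919,700); residual $2,761,300 reallocated over remaining assessed value 1,136,672.
Shares after redistribution: Orozco 576,359.96 → $576,400; Halvorsen 1,236,090.55 → $1,236,100; Kowalski 948,849.49 → $948,800.

Delacroix: $271,400; Orozco: $576,400; Ibarra: $919,700; Halvorsen: $1,236,100; Kowalski: $948,800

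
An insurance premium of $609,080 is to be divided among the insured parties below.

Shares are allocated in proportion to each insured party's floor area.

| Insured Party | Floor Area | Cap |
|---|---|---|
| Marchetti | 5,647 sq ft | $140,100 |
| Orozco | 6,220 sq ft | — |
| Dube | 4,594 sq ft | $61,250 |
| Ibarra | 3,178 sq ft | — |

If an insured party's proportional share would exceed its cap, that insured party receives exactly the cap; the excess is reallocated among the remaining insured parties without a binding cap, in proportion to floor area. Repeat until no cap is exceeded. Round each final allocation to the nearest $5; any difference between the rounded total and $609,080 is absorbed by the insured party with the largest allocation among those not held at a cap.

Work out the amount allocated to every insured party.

Marchetti: $140,100 | Orozco: $269,855 | Dube: $61,250 | Ibarra: $137,875

Total floor area = 19,639.
Unconstrained shares: Marchetti 175,134.92; Orozco 192,905.83; Dube 142,477.39; Ibarra 98,561.85.
Capped: Marchetti ($140,100), Dube ($61,250); residual $407,730 reallocated over remaining floor area 9,398.
Shares after redistribution: Orozco 269,853.22 → $269,855; Ibarra 137,876.78 → $137,875.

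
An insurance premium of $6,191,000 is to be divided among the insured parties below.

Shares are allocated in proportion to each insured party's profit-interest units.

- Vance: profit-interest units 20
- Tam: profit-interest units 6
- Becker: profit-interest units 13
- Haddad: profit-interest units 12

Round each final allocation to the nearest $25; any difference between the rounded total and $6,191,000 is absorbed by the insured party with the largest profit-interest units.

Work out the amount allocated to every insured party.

Combined profit-interest units = 20 + 6 + 13 + 12 = 51.
Pro-rata amounts: Vance 2,427,843.14; Tam 728,352.94; Becker 1,578,098.04; Haddad 1,456,705.88.
Rounded to nearest $25: Vance $2,427,850; Tam $728,350; Becker $1,578,100; Haddad $1,456,700. Sum = $6,191,000.
Sum already equals the total — no adjustment.

Vance: $2,427,850 · Tam: $728,350 · Becker: $1,578,100 · Haddad: $1,456,700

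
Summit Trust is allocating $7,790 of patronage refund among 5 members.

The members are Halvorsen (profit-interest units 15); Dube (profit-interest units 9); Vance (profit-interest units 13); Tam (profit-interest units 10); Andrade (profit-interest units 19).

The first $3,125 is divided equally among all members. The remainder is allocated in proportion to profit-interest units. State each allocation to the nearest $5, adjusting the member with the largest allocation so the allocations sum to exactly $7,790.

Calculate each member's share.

Halvorsen: $1,685; Dube: $1,260; Vance: $1,545; Tam: $1,330; Andrade: $1,970

$3,125 shared equally gives $625 per member.
Remainder $4,665 by profit-interest units (total 66): Halvorsen 1,060.23 → $1,060; Dube 636.14 → $635; Vance 918.86 → $920; Tam 706.82 → $705; Andrade 1,342.95 → $1,345.
Totals: Halvorsen $625 + $1,060 = $1,685; Dube $625 + $635 = $1,260; Vance $625 + $920 = $1,545; Tam $625 + $705 = $1,330; Andrade $625 + $1,345 = $1,970.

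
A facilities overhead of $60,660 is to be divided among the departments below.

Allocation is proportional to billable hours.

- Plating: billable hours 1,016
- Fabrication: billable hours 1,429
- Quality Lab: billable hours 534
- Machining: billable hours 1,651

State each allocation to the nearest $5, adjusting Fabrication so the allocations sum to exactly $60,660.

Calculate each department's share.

Total billable hours = 4,630.
Raw shares: Plating 1,016/4,630 × $60,660 = 13,311.14; Fabrication 1,429/4,630 × $60,660 = 18,722.06; Quality Lab 534/4,630 × $60,660 = 6,996.21; Machining 1,651/4,630 × $60,660 = 21,630.60.
Rounded to nearest $5: Plating $13,310; Fabrication $18,720; Quality Lab $6,995; Machining $21,630. Sum = $60,655.
Difference $60,660 − $60,655 = +$5 applied to Fabrication: Fabrication becomes $18,725.

Plating: $13,310; Fabrication: $18,725; Quality Lab: $6,995; Machining: $21,630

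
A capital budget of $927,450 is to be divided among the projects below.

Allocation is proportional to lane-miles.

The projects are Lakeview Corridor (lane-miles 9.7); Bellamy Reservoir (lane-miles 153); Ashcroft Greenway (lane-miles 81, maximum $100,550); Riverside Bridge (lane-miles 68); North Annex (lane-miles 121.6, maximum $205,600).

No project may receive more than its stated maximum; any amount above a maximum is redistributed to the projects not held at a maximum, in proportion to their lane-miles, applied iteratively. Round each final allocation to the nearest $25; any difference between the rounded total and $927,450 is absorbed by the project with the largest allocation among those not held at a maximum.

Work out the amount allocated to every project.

Lakeview Corridor: $26,125 · Bellamy Reservoir: $412,050 · Ashcroft Greenway: $100,550 · Riverside Bridge: $183,125 · North Annex: $205,600

Lane-miles total: 433.3.
Unconstrained shares: Lakeview Corridor 20,762.21; Bellamy Reservoir 327,486.38; Ashcroft Greenway 173,375.14; Riverside Bridge 145,549.50; North Annex 260,276.76.
Held at cap: Ashcroft Greenway ($100,550), North Annex ($205,600); residual $621,300 reallocated over remaining lane-miles 230.7.
Shares after redistribution: Lakeview Corridor 26,123.15 → $26,125; Bellamy Reservoir 412,045.51 → $412,050; Riverside Bridge 183,131.34 → $183,125.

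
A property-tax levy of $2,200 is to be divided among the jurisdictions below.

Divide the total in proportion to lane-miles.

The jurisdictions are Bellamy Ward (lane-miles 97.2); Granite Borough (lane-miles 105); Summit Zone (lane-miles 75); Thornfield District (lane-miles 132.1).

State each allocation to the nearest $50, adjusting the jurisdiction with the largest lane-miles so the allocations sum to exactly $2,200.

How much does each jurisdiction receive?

Bellamy Ward: $500 · Granite Borough: $550 · Summit Zone: $400 · Thornfield District: $750

Lane-miles total: 409.3.
Unrounded shares: Bellamy Ward 97.2/409.3 × $2,200 = 522.45; Granite Borough 105/409.3 × $2,200 = 564.38; Summit Zone 75/409.3 × $2,200 = 403.13; Thornfield District 132.1/409.3 × $2,200 = 710.04.
Rounded to nearest $50: Bellamy Ward $500; Granite Borough $550; Summit Zone $400; Thornfield District $700. Sum = $2,150.
Difference $2,200 − $2,150 = +$50 applied to largest lane-miles (Thornfield District): Thornfield District becomes $750.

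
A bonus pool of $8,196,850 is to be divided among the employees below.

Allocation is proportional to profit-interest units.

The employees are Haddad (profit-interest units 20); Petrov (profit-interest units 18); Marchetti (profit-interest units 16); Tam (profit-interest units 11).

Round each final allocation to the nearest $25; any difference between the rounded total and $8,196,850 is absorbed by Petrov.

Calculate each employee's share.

Haddad: $2,522,100 · Petrov: $2,269,925 · Marchetti: $2,017,675 · Tam: $1,387,150

Total profit-interest units = 65.
Pro-rata amounts: Haddad 20/65 × $8,196,850 = 2,522,107.69; Petrov 18/65 × $8,196,850 = 2,269,896.92; Marchetti 16/65 × $8,196,850 = 2,017,686.15; Tam 11/65 × $8,196,850 = 1,387,159.23.
After rounding ($25): Haddad $2,522,100; Petrov $2,269,900; Marchetti $2,017,675; Tam $1,387,150. Sum = $8,196,825.
Difference $8,196,850 − $8,196,825 = +$25 applied to Petrov: Petrov becomes $2,269,925.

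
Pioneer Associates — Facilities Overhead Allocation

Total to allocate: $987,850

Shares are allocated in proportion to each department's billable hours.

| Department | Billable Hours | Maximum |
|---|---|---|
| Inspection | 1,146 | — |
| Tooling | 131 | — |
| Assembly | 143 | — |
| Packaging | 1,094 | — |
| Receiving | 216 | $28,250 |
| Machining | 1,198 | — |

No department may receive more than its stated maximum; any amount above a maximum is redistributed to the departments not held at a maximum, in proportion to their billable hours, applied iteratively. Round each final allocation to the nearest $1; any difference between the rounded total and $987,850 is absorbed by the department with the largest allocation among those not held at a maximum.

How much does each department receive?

Inspection: $296,256 · Tooling: $33,865 · Assembly: $36,967 · Packaging: $282,813 · Receiving: $28,250 · Machining: $309,699

Combined billable hours = 3,928.
Proportional shares (ignoring caps): Inspection 288,206.75; Tooling 32,945.10; Assembly 35,962.97; Packaging 275,129.30; Receiving 54,321.69; Machining 301,284.19.
Held at cap: Receiving ($28,250); residual $959,600 reallocated over remaining billable hours 3,712.
Redistributed shares: Inspection 296,255.82 → $296,256; Tooling 33,865.19 → $33,865; Assembly 36,967.35 → $36,967; Packaging 282,813.15 → $282,813; Machining 309,698.49 → $309,698.
Rounding difference +$1 applied to Machining → $309,699.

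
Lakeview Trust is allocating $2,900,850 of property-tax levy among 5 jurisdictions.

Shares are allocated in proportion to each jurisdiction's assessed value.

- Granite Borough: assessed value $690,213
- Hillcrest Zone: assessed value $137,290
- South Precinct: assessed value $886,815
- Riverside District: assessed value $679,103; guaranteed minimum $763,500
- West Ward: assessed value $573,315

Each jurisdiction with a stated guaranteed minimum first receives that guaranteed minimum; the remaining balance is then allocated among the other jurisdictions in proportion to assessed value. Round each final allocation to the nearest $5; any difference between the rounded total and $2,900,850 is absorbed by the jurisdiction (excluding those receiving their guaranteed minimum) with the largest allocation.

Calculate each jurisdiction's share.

Granite Borough: $644,870 · Hillcrest Zone: $128,270 · South Precinct: $828,560 · Riverside District: $763,500 · West Ward: $535,650

Guaranteed amounts: Riverside District $763,500. Balance $2,137,350.
Balance split over remaining assessed value 2,287,633: Granite Borough 644,870.38 → $644,870; Hillcrest Zone 128,270.92 → $128,270; South Precinct 828,556.87 → $828,555; West Ward 535,651.84 → $535,650.
Rounding difference +$5 applied to South Precinct → $828,560.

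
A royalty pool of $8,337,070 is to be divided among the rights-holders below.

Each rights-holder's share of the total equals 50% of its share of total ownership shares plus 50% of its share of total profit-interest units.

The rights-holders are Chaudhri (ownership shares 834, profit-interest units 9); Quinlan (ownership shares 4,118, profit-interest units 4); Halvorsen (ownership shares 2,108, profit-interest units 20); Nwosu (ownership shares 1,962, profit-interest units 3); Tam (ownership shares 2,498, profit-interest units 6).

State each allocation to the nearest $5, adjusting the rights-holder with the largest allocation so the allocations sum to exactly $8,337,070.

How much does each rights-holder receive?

Chaudhri: $1,195,040 | Quinlan: $1,887,110 | Halvorsen: $2,747,805 | Nwosu: $1,007,705 | Tam: $1,499,410

Ownership shares total 11,520; profit-interest units total 42.
Blended shares (50% ownership shares + 50% profit-interest units): Chaudhri 0.1433; Quinlan 0.2264; Halvorsen 0.3296; Nwosu 0.1209; Tam 0.1798.
Pro-rata amounts: Chaudhri 1,195,042.07; Quinlan 1,887,109.86; Halvorsen 2,747,800.68; Nwosu 1,007,706.12; Tam 1,499,411.29.
Rounded to nearest $5: Chaudhri $1,195,040; Quinlan $1,887,110; Halvorsen $2,747,800; Nwosu $1,007,705; Tam $1,499,410. Sum = $8,337,065.
Difference $8,337,070 − $8,337,065 = +$5 applied to largest allocation (Halvorsen): Halvorsen becomes $2,747,805.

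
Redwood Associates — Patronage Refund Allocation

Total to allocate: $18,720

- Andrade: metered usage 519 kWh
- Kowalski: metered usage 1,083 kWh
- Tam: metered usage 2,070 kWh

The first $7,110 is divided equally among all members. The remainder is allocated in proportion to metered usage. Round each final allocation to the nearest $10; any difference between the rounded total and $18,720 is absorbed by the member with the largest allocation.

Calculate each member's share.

$7,110 shared equally gives $2,370 per member.
Remainder $11,610 by metered usage (total 3,672): Andrade 1,640.96 → $1,640; Kowalski 3,424.19 → $3,420; Tam 6,544.85 → $6,540.
Rounding difference +$10 on remainder applied to Tam.
Totals: Andrade $2,370 + $1,640 = $4,010; Kowalski $2,370 + $3,420 = $5,790; Tam $2,370 + $6,550 = $8,920.

Andrade: $4,010 | Kowalski: $5,790 | Tam: $8,920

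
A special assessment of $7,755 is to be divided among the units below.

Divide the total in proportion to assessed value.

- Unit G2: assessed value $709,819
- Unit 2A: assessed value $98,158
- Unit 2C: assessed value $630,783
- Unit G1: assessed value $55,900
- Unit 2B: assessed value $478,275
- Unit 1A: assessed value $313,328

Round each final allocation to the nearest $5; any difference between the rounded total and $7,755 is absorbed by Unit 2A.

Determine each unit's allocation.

Sum of assessed value: 2,286,263.
Raw shares: Unit G2 709,819/2,286,263 × $7,755 = 2,407.70; Unit 2A 98,158/2,286,263 × $7,755 = 332.95; Unit 2C 630,783/2,286,263 × $7,755 = 2,139.61; Unit G1 55,900/2,286,263 × $7,755 = 189.61; Unit 2B 478,275/2,286,263 × $7,755 = 1,622.31; Unit 1A 313,328/2,286,263 × $7,755 = 1,062.81.
At nearest $5: Unit G2 $2,410; Unit 2A $335; Unit 2C $2,140; Unit G1 $190; Unit 2B $1,620; Unit 1A $1,065. Sum = $7,760.
Difference $7,755 − $7,760 = −$5 applied to Unit 2A: Unit 2A becomes $330.

Unit G2: $2,410 · Unit 2A: $330 · Unit 2C: $2,140 · Unit G1: $190 · Unit 2B: $1,620 · Unit 1A: $1,065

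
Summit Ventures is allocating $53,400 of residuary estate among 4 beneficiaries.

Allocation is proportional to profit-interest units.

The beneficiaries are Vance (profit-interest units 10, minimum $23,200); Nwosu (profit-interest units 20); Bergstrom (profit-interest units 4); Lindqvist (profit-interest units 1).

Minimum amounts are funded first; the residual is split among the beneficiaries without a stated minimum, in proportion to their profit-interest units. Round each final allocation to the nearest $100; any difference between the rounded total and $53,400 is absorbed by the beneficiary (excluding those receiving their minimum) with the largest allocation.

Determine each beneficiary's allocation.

Vance: $23,200 | Nwosu: $24,200 | Bergstrom: $4,800 | Lindqvist: $1,200

Minimums first: Vance $23,200. Balance $30,200.
Balance split over remaining profit-interest units 25: Nwosu 24,160.00 → $24,200; Bergstrom 4,832.00 → $4,800; Lindqvist 1,208.00 → $1,200.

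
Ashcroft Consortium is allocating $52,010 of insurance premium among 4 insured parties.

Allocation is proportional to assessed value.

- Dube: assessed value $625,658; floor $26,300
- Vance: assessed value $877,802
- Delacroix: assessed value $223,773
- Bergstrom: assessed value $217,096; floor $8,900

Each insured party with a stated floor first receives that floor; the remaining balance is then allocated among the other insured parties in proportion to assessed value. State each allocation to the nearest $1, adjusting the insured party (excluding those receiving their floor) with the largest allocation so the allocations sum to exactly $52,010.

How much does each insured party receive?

Dube: $26,300; Vance: $13,395; Delacroix: $3,415; Bergstrom: $8,900

Fund the minimums — Dube $26,300; Bergstrom $8,900. Residual $16,810.
Residual split over remaining assessed value 1,101,575: Vance 13,395.23 → $13,395; Delacroix 3,414.77 → $3,415.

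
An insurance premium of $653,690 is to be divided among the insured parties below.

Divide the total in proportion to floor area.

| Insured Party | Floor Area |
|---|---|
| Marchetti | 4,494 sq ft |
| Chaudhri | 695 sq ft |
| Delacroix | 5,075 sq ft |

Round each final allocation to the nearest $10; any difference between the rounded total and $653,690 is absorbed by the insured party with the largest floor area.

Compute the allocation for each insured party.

Marchetti: $286,210 · Chaudhri: $44,260 · Delacroix: $323,220

Total floor area = 10,264.
Pro-rata amounts: Marchetti 4,494/10,264 × $653,690 = 286,212.28; Chaudhri 695/10,264 × $653,690 = 44,262.91; Delacroix 5,075/10,264 × $653,690 = 323,214.80.
At nearest $10: Marchetti $286,210; Chaudhri $44,260; Delacroix $323,210. Sum = $653,680.
Difference $653,690 − $653,680 = +$10 applied to largest floor area (Delacroix): Delacroix becomes $323,220.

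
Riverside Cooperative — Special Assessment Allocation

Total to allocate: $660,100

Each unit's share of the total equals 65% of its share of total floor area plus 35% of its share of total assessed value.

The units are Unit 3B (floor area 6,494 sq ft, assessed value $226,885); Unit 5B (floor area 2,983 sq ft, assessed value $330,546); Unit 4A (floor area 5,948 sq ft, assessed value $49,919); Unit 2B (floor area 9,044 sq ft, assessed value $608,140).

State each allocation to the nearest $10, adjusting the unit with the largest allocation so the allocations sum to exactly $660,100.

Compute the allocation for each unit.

Floor area total 24,469; assessed value total 1,215,490.
Blended shares (65% floor area + 35% assessed value): Unit 3B 0.2378; Unit 5B 0.1744; Unit 4A 0.1724; Unit 2B 0.4154.
Unrounded shares: Unit 3B 156,997.88; Unit 5B 115,135.77; Unit 4A 113,786.83; Unit 2B 274,179.52.
At nearest $10: Unit 3B $157,000; Unit 5B $115,140; Unit 4A $113,790; Unit 2B $274,180. Sum = $660,110.
Difference $660,100 − $660,110 = −$10 applied to largest allocation (Unit 2B): Unit 2B becomes $274,170.

Unit 3B: $157,000 | Unit 5B: $115,140 | Unit 4A: $113,790 | Unit 2B: $274,170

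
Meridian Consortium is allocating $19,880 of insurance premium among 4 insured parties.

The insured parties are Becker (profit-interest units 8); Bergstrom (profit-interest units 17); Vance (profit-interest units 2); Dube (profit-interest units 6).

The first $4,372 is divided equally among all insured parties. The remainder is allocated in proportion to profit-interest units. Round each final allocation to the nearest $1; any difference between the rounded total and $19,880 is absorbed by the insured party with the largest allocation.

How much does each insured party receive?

Becker: $4,853 · Bergstrom: $9,081 · Vance: $2,033 · Dube: $3,913

Equal tier: $4,372 ÷ 4 = $1,093 apiece.
Remainder $15,508 by profit-interest units (total 33): Becker 3,759.52 → $3,760; Bergstrom 7,988.97 → $7,989; Vance 939.88 → $940; Dube 2,819.64 → $2,820.
Rounding difference −$1 on remainder applied to Bergstrom.
Totals: Becker $1,093 + $3,760 = $4,853; Bergstrom $1,093 + $7,988 = $9,081; Vance $1,093 + $940 = $2,033; Dube $1,093 + $2,820 = $3,913.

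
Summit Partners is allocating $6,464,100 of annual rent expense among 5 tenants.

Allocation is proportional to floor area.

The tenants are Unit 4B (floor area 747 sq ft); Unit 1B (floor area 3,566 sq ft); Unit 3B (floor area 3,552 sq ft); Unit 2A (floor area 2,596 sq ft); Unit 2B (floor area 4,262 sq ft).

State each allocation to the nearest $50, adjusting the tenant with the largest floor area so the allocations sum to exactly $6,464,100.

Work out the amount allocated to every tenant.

Floor area total: 14,723.
Pro-rata amounts: Unit 4B 747/14,723 × $6,464,100 = 327,968.67; Unit 1B 3,566/14,723 × $6,464,100 = 1,565,644.27; Unit 3B 3,552/14,723 × $6,464,100 = 1,559,497.60; Unit 2A 2,596/14,723 × $6,464,100 = 1,139,767.95; Unit 2B 4,262/14,723 × $6,464,100 = 1,871,221.50.
Rounded to nearest $50: Unit 4B $327,950; Unit 1B $1,565,650; Unit 3B $1,559,500; Unit 2A $1,139,750; Unit 2B $1,871,200. Sum = $6,464,050.
Difference $6,464,100 − $6,464,050 = +$50 applied to largest floor area (Unit 2B): Unit 2B becomes $1,871,250.

Unit 4B: $327,950 | Unit 1B: $1,565,650 | Unit 3B: $1,559,500 | Unit 2A: $1,139,750 | Unit 2B: $1,871,250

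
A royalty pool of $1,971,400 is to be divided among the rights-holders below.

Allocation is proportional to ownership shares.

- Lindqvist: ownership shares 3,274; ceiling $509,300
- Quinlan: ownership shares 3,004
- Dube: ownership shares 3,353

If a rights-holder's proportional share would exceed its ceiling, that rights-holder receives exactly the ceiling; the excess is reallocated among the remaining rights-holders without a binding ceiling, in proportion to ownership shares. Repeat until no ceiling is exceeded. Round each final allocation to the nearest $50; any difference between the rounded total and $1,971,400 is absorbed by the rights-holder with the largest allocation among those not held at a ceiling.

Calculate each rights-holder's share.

Lindqvist: $509,300; Quinlan: $690,900; Dube: $771,200

Total ownership shares = 9,631.
Pro-rata shares before constraints: Lindqvist 670,165.47; Quinlan 614,898.31; Dube 686,336.23.
Capped: Lindqvist ($509,300); remaining pool $1,462,100 reallocated over remaining ownership shares 6,357.
Redistributed shares: Quinlan 690,915.27 → $690,900; Dube 771,184.73 → $771,200.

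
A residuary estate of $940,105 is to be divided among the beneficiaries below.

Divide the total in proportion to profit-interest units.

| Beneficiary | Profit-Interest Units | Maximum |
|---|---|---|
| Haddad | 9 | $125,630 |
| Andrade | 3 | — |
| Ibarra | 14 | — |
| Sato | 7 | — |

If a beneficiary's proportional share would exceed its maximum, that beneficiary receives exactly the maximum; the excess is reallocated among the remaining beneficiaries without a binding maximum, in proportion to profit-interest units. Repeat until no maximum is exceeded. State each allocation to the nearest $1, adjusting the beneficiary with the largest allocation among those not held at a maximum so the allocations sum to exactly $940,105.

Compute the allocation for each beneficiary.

Haddad: $125,630 | Andrade: $101,809 | Ibarra: $475,111 | Sato: $237,555

Profit-interest units total: 33.
Pro-rata shares before constraints: Haddad 256,392.27; Andrade 85,464.09; Ibarra 398,832.42; Sato 199,416.21.
Capped: Haddad ($125,630); balance $814,475 reallocated over remaining profit-interest units 24.
Shares after redistribution: Andrade 101,809.38 → $101,809; Ibarra 475,110.42 → $475,110; Sato 237,555.21 → $237,555.
Rounding difference +$1 applied to Ibarra → $475,111.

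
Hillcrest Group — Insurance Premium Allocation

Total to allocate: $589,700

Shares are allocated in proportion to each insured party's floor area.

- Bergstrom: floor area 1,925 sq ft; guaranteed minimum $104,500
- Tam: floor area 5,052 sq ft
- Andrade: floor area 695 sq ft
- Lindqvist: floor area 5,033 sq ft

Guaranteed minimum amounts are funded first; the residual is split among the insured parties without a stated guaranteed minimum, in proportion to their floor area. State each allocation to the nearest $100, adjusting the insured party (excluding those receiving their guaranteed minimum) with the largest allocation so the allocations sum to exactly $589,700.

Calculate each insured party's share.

Fund the minimums — Bergstrom $104,500. Residual $485,200.
Residual split over remaining floor area 10,780: Tam 227,386.86 → $227,400; Andrade 31,281.45 → $31,300; Lindqvist 226,531.69 → $226,500.

Bergstrom: $104,500 · Tam: $227,400 · Andrade: $31,300 · Lindqvist: $226,500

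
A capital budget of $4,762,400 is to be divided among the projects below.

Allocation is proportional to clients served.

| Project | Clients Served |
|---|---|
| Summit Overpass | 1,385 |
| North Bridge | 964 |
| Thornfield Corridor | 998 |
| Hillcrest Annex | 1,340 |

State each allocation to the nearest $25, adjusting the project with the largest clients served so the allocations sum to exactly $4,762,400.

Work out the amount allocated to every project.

Summit Overpass: $1,407,300; North Bridge: $979,500; Thornfield Corridor: $1,014,050; Hillcrest Annex: $1,361,550

Combined clients served = 4,687.
Raw shares: Summit Overpass 1,385/4,687 × $4,762,400 = 1,407,280.56; North Bridge 964/4,687 × $4,762,400 = 979,507.92; Thornfield Corridor 998/4,687 × $4,762,400 = 1,014,054.88; Hillcrest Annex 1,340/4,687 × $4,762,400 = 1,361,556.65.
Rounded to nearest $25: Summit Overpass $1,407,275; North Bridge $979,500; Thornfield Corridor $1,014,050; Hillcrest Annex $1,361,550. Sum = $4,762,375.
Difference $4,762,400 − $4,762,375 = +$25 applied to largest clients served (Summit Overpass): Summit Overpass becomes $1,407,300.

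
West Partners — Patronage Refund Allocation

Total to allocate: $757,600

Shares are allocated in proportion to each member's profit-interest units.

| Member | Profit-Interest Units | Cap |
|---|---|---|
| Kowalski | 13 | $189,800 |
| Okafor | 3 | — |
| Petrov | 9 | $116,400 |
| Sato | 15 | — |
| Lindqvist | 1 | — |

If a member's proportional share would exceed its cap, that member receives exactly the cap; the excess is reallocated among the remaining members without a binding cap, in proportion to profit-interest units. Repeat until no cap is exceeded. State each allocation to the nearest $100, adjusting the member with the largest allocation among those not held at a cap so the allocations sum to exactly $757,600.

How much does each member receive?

Kowalski: $189,800 · Okafor: $71,300 · Petrov: $116,400 · Sato: $356,300 · Lindqvist: $23,800

Sum of profit-interest units: 41.
Unconstrained shares: Kowalski 240,214.63; Okafor 55,434.15; Petrov 166,302.44; Sato 277,170.73; Lindqvist 18,478.05.
Held at cap: Kowalski ($189,800), Petrov ($116,400); residual $451,400 reallocated over remaining profit-interest units 19.
Redistributed shares: Okafor 71,273.68 → $71,300; Sato 356,368.42 → $356,400; Lindqvist 23,757.89 → $23,800.
Rounding difference −$100 applied to Sato → $356,300.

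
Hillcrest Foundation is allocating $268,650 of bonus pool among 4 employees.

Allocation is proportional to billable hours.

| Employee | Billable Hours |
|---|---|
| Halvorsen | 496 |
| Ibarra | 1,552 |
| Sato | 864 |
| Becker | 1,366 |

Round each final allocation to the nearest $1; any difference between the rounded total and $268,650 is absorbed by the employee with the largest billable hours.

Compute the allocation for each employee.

Billable hours total: 4,278.
Raw shares: Halvorsen 496/4,278 × $268,650 = 31,147.83; Ibarra 1,552/4,278 × $268,650 = 97,462.55; Sato 864/4,278 × $268,650 = 54,257.504; Becker 1,366/4,278 × $268,650 = 85,782.12.
Rounded to nearest $1: Halvorsen $31,148; Ibarra $97,463; Sato $54,258; Becker $85,782. Sum = $268,651.
Difference $268,650 − $268,651 = −$1 applied to largest billable hours (Ibarra): Ibarra becomes $97,462.

Halvorsen: $31,148; Ibarra: $97,462; Sato: $54,258; Becker: $85,782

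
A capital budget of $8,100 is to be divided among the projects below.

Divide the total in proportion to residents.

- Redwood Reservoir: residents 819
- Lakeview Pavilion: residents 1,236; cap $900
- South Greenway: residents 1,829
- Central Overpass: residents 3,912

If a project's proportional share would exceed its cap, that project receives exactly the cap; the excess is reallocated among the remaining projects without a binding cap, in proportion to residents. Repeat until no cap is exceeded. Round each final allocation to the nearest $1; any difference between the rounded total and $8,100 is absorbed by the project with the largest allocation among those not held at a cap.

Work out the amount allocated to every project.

Redwood Reservoir: $899 | Lakeview Pavilion: $900 | South Greenway: $2,007 | Central Overpass: $4,294

Sum of residents: 7,796.
Proportional shares (ignoring caps): Redwood Reservoir 850.94; Lakeview Pavilion 1,284.20; South Greenway 1,900.32; Central Overpass 4,064.55.
Cap binds for Lakeview Pavilion ($900); remaining pool $7,200 reallocated over remaining residents 6,560.
Shares after redistribution: Redwood Reservoir 898.90 → $899; South Greenway 2,007.44 → $2,007; Central Overpass 4,293.66 → $4,294.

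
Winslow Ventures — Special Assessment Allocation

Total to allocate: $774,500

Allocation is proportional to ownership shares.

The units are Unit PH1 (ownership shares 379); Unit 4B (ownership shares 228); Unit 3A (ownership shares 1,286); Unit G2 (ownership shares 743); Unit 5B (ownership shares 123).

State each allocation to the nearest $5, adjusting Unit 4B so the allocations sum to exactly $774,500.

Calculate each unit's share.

Combined ownership shares = 2,759.
Unrounded shares: Unit PH1 379/2,759 × $774,500 = 106,391.99; Unit 4B 228/2,759 × $774,500 = 64,003.62; Unit 3A 1,286/2,759 × $774,500 = 361,002.90; Unit G2 743/2,759 × $774,500 = 208,573.21; Unit 5B 123/2,759 × $774,500 = 34,528.27.
After rounding ($5): Unit PH1 $106,390; Unit 4B $64,005; Unit 3A $361,005; Unit G2 $208,575; Unit 5B $34,530. Sum = $774,505.
Difference $774,500 − $774,505 = −$5 applied to Unit 4B: Unit 4B becomes $64,000.

Unit PH1: $106,390 | Unit 4B: $64,000 | Unit 3A: $361,005 | Unit G2: $208,575 | Unit 5B: $34,530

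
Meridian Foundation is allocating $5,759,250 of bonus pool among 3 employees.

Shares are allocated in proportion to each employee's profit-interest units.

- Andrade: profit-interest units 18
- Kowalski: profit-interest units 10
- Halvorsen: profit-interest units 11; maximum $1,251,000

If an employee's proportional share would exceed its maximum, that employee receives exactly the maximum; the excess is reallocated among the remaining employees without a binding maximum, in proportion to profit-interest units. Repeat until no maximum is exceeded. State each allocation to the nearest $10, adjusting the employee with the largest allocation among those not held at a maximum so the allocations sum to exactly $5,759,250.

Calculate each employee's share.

Andrade: $2,898,160 · Kowalski: $1,610,090 · Halvorsen: $1,251,000

Profit-interest units total: 39.
Proportional shares (ignoring caps): Andrade 2,658,115.38; Kowalski 1,476,730.77; Halvorsen 1,624,403.85.
Cap binds for Halvorsen ($1,251,000); balance $4,508,250 reallocated over remaining profit-interest units 28.
Redistributed shares: Andrade 2,898,160.71 → $2,898,160; Kowalski 1,610,089.29 → $1,610,090.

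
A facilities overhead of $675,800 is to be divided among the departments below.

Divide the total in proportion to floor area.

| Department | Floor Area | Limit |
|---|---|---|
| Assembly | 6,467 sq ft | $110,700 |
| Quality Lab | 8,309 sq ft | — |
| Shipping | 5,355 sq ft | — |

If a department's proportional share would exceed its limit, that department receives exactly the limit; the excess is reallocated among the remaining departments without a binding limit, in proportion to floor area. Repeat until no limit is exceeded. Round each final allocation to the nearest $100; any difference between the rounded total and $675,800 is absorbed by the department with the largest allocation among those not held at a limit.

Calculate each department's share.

Combined floor area = 20,131.
Proportional shares (ignoring caps): Assembly 217,097.94; Quality Lab 278,934.09; Shipping 179,767.97.
Cap binds for Assembly ($110,700); balance $565,100 reallocated over remaining floor area 13,664.
Remaining shares: Quality Lab 343,634.07 → $343,600; Shipping 221,465.93 → $221,500.

Assembly: $110,700 | Quality Lab: $343,600 | Shipping: $221,500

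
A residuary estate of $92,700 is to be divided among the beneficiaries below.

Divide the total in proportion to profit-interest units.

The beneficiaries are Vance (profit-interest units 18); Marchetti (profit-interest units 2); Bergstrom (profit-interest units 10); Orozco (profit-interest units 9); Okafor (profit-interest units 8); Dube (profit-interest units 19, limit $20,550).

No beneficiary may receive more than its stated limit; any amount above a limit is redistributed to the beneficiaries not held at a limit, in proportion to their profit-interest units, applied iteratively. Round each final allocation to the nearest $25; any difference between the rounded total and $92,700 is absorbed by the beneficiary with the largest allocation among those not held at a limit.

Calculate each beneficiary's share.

Vance: $27,625 · Marchetti: $3,075 · Bergstrom: $15,350 · Orozco: $13,825 · Okafor: $12,275 · Dube: $20,550

Sum of profit-interest units: 66.
Unconstrained shares: Vance 25,281.82; Marchetti 2,809.09; Bergstrom 14,045.45; Orozco 12,640.91; Okafor 11,236.36; Dube 26,686.36.
Held at cap: Dube ($20,550); balance $72,150 reallocated over remaining profit-interest units 47.
Shares after redistribution: Vance 27,631.91 → $27,625; Marchetti 3,070.21 → $3,075; Bergstrom 15,351.06 → $15,350; Orozco 13,815.96 → $13,825; Okafor 12,280.85 → $12,275.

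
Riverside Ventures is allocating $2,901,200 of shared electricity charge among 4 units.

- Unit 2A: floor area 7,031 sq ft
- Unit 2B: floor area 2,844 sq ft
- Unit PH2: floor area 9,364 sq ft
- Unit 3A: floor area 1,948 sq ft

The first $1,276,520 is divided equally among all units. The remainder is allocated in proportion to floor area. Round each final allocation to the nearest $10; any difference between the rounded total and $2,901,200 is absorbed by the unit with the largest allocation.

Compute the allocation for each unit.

$1,276,520 shared equally gives $319,130 per unit.
Remainder $1,624,680 by floor area (total 21,187): Unit 2A 539,157.27 → $539,160; Unit 2B 218,086.09 → $218,090; Unit PH2 718,058.41 → $718,060; Unit 3A 149,378.23 → $149,380.
Rounding difference −$10 on remainder applied to Unit PH2.
Totals: Unit 2A $319,130 + $539,160 = $858,290; Unit 2B $319,130 + $218,090 = $537,220; Unit PH2 $319,130 + $718,050 = $1,037,180; Unit 3A $319,130 + $149,380 = $468,510.

Unit 2A: $858,290 | Unit 2B: $537,220 | Unit PH2: $1,037,180 | Unit 3A: $468,510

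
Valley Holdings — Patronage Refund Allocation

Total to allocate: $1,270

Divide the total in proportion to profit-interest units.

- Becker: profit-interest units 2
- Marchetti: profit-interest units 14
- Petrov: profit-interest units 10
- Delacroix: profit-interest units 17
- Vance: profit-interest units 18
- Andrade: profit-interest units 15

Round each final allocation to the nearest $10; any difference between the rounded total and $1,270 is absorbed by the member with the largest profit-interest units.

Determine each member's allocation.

Becker: $30; Marchetti: $230; Petrov: $170; Delacroix: $280; Vance: $310; Andrade: $250

Total profit-interest units = 76.
Unrounded shares: Becker 2/76 × $1,270 = 33.42; Marchetti 14/76 × $1,270 = 233.95; Petrov 10/76 × $1,270 = 167.11; Delacroix 17/76 × $1,270 = 284.08; Vance 18/76 × $1,270 = 300.79; Andrade 15/76 × $1,270 = 250.66.
Rounded to nearest $10: Becker $30; Marchetti $230; Petrov $170; Delacroix $280; Vance $300; Andrade $250. Sum = $1,260.
Difference $1,270 − $1,260 = +$10 applied to largest profit-interest units (Vance): Vance becomes $310.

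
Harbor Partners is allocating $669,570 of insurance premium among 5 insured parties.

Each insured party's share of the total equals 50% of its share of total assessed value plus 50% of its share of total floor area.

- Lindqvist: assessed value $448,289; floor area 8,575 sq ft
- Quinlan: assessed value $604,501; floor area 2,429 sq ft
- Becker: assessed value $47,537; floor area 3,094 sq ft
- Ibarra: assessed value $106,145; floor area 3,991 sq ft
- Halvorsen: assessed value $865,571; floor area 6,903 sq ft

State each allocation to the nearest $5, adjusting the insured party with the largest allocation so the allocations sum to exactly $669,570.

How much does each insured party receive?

Assessed value total 2,072,043; floor area total 24,992.
Combined weights (50% assessed value + 50% floor area): Lindqvist 0.2797; Quinlan 0.1945; Becker 0.0734; Ibarra 0.1055; Halvorsen 0.3470.
Proportional shares: Lindqvist 187,299.15; Quinlan 130,208.81; Becker 49,126.92; Ibarra 70,612.29; Halvorsen 232,322.83.
After rounding ($5): Lindqvist $187,300; Quinlan $130,210; Becker $49,125; Ibarra $70,610; Halvorsen $232,325. Sum = $669,570.
No rounding difference to absorb.

Lindqvist: $187,300 | Quinlan: $130,210 | Becker: $49,125 | Ibarra: $70,610 | Halvorsen: $232,325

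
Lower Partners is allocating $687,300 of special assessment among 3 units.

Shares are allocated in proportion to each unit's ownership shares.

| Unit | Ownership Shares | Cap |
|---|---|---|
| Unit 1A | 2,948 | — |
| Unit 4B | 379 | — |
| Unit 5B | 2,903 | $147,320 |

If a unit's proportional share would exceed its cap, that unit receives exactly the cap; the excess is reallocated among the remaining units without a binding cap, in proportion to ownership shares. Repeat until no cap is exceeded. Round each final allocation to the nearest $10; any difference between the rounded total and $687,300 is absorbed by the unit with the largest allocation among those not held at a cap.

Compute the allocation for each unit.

Unit 1A: $478,470 | Unit 4B: $61,510 | Unit 5B: $147,320

Ownership shares total: 6,230.
Proportional shares (ignoring caps): Unit 1A 325,226.39; Unit 4B 41,811.67; Unit 5B 320,261.94.
Capped: Unit 5B ($147,320); balance $539,980 reallocated over remaining ownership shares 3,327.
Remaining shares: Unit 1A 478,467.40 → $478,470; Unit 4B 61,512.60 → $61,510.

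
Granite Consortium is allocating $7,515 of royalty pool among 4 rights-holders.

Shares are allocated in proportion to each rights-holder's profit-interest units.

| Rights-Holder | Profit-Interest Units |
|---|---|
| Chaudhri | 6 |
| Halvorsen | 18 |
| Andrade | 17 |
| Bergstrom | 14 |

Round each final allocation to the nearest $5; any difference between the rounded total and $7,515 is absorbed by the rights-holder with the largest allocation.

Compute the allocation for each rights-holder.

Chaudhri: $820 · Halvorsen: $2,455 · Andrade: $2,325 · Bergstrom: $1,915

Total profit-interest units = 55.
Proportional shares: Chaudhri 6/55 × $7,515 = 819.82; Halvorsen 18/55 × $7,515 = 2,459.45; Andrade 17/55 × $7,515 = 2,322.82; Bergstrom 14/55 × $7,515 = 1,912.91.
Rounded to nearest $5: Chaudhri $820; Halvorsen $2,460; Andrade $2,325; Bergstrom $1,915. Sum = $7,520.
Difference $7,515 − $7,520 = −$5 applied to largest allocation (Halvorsen): Halvorsen becomes $2,455.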